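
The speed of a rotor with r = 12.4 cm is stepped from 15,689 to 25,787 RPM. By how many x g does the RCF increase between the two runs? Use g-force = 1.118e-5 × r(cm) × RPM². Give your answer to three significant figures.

58100 x g

RCF₁ = 1.118 × 10⁻⁵ × 12.4 × (15689)² = 1.118 × 10⁻⁵ × 12.4 × 246,144,721 ≈ 34,123.5 × g
RCF₂ = 1.118 × 10⁻⁵ × 12.4 × (25787)² = 1.118 × 10⁻⁵ × 12.4 × 664,969,369 ≈ 92,186 × g
Increase = 92,186 − 34,123.5 = 58,062.5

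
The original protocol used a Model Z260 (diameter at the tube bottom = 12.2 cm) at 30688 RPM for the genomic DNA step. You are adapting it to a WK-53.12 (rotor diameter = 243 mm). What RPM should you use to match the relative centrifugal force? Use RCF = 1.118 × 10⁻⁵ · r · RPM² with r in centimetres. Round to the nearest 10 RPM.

21740 RPM

Original rotor: r = 12.2 / 2 = 6.1 cm
RCF = 1.118 × 10⁻⁵ × r × N²
RCF_original = 1.118 × 10⁻⁵ × 6.1 × (30688)² = 1.118 × 10⁻⁵ × 6.1 × 941,753,344 ≈ 64,225.7 × g
Your rotor: r = 243 mm / 2 = 121.5 mm = 12.15 cm
64,225.7 = 1.118 × 10⁻⁵ × 12.15 × N²
N² = 64,225.7 / (13.5837 × 10⁻⁵) = 472,814,476
N ≈ √472,814,476 ≈ 21,744.3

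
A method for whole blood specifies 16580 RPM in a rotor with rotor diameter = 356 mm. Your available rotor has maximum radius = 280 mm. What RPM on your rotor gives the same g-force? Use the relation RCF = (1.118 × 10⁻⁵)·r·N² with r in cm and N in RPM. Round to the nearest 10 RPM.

≈ 13220 RPM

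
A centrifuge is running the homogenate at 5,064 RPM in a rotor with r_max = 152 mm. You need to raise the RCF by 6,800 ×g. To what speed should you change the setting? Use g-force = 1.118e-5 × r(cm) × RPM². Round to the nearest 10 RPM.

r = 152 mm = 15.2 cm
Current RCF = 1.118 × 10⁻⁵ × 15.2 × (5064)² = 1.118 × 10⁻⁵ × 15.2 × 25,644,096 ≈ 4,357.9 × g
Target RCF = 4,357.9 + 6,800 = 11,157.9 × g
N² = 11,157.9 / (16.9936 × 10⁻⁵) = 65,659,425
N ≈ √65,659,425 ≈ 8,103.1

8100 RPM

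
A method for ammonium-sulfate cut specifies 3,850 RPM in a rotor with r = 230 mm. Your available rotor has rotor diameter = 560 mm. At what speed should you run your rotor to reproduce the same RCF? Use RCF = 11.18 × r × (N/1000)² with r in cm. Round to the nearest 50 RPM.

Original rotor: r = 230 mm = 23.0 cm
RCF_original = 11.18 × 23 × (3.85)² = 11.18 × 23 × 14.8225 ≈ 3,811.5 × g
Your rotor: r = 560 mm / 2 = 280 mm = 28 cm
3,811.5 = 11.18 × 28 × (N/1000)²
(N/1000)² = 3,811.5 / 313.04 = 12.17576
N = 1000 × √12.17576 ≈ 3,489.4

≈ 3500 RPM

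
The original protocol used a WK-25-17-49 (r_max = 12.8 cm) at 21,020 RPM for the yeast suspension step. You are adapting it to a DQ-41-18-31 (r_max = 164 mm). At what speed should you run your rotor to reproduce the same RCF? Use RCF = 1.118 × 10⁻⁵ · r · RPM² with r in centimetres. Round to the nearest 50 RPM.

≈ 18550 RPM

RCF_original = 1.118 × 10⁻⁵ × 12.8 × (21020)² = 1.118 × 10⁻⁵ × 12.8 × 441,840,400 ≈ 63,229.1 × g
Your rotor: r = 164 mm = 16.4 cm
63,229.1 = 1.118 × 10⁻⁵ × 16.4 × N²
N² = 63,229.1 / (18.3352 × 10⁻⁵) = 344,850,888
N ≈ √344,850,888 ≈ 18,570.2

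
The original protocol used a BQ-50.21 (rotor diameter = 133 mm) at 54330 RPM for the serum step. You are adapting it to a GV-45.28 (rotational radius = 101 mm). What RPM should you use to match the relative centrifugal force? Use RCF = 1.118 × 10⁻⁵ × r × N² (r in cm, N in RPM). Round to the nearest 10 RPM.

Original rotor: r = 133 mm / 2 = 66.5 mm = 6.65 cm
RCF = 1.118 × 10⁻⁵ × r × N²
RCF_original = 1.118 × 10⁻⁵ × 6.65 × (54330)² = 1.118 × 10⁻⁵ × 6.65 × 2,951,748,900 ≈ 219,453.7 × g
Your rotor: r = 101 mm = 10.1 cm
219,453.7 = 1.118 × 10⁻⁵ × 10.1 × N²
N² = 219,453.7 / (11.2918 × 10⁻⁵) = 1,943,478,453
N ≈ √1,943,478,453 ≈ 44,084.9

44080 RPM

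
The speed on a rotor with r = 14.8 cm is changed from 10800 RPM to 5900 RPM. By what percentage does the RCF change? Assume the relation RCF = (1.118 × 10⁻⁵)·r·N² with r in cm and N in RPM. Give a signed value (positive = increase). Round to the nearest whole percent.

RCF ∝ N², so the ratio is (5900/10800)² = (0.546296)² = 0.2984.
Change = 0.2984 − 1 = -0.7016 → -70.2%.

-70%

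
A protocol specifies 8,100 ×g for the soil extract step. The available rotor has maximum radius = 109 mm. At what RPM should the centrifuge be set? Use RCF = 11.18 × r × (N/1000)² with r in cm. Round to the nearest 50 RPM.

r = 109 mm = 10.9 cm
RCF = 11.18 × r × (N/1000)²
8,100 = 11.18 × 10.9 × (N/1000)²
(N/1000)² = 8,100 / 121.862 = 66.46863
N = 1000 × √66.46863 ≈ 8,152.8

N ≈ 8150 RPM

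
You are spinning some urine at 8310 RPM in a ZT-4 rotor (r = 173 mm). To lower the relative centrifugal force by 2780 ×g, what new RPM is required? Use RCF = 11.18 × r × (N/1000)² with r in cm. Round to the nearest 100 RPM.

r = 173 mm = 17.3 cm
Current RCF = 11.18 × 17.3 × (8.31)² = 11.18 × 17.3 × 69.0561 ≈ 13,356.4 × g
Target RCF = 13,356.4 − 2,780 = 10,576.4 × g
(N/1000)² = 10,576.4 / 193.414 = 54.6827
N = 1000 × √54.6827 ≈ 7,394.8

N₂ ≈ 7400 RPM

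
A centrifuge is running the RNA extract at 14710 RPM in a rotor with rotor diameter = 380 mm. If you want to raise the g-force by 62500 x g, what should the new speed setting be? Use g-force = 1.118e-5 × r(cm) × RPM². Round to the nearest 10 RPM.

r = 380 mm / 2 = 190 mm = 19 cm
Current RCF = 1.118 × 10⁻⁵ × 19 × (14710)² = 1.118 × 10⁻⁵ × 19 × 216,384,100 ≈ 45,964.3 × g
Target RCF = 45,964.3 + 62,500 = 108,464.3 × g
N² = 108,464.3 / (21.242 × 10⁻⁵) = 510,612,466
N ≈ √510,612,466 ≈ 22,596.7

≈ 22600 RPM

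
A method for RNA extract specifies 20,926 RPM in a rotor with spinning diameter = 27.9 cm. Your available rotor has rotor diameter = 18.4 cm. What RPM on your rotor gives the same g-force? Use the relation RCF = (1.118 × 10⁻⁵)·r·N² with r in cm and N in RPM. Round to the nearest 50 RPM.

Original rotor: r = 27.9 / 2 = 13.95 cm
RCF = 1.118 × 10⁻⁵ × r × N²
RCF_original = 1.118 × 10⁻⁵ × 13.95 × (20926)² = 1.118 × 10⁻⁵ × 13.95 × 437,897,476 ≈ 68,294.9 × g
Your rotor: r = 18.4 / 2 = 9.2 cm
68,294.9 = 1.118 × 10⁻⁵ × 9.2 × N²
N² = 68,294.9 / (10.2856 × 10⁻⁵) = 663,985,572
N ≈ √663,985,572 ≈ 25,767.9

25750 RPM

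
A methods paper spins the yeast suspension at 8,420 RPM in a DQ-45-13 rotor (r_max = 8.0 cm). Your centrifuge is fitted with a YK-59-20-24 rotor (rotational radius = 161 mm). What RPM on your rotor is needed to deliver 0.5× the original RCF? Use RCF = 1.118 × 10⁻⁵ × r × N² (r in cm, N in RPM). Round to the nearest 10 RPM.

RCF_original = 1.118 × 10⁻⁵ × 8 × (8420)² = 1.118 × 10⁻⁵ × 8 × 70,896,400 ≈ 6,341 × g
Target RCF = 0.5 × 6,341 ≈ 3,170.5 × g
Your rotor: r = 161 mm = 16.1 cm
3,170.5 = 1.118 × 10⁻⁵ × 16.1 × N²
N² = 3,170.5 / (17.9998 × 10⁻⁵) = 17,614,085
N ≈ √17,614,085 ≈ 4,196.9

4200 RPM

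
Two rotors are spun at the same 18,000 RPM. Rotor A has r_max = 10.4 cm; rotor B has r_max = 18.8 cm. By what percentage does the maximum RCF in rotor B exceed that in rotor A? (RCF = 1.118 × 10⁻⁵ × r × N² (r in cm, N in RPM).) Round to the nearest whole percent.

At equal RPM, RCF scales linearly with r: ratio = 18.8 / 10.4 = 1.8077.
So rotor B delivers 80.8% more g-force.

81%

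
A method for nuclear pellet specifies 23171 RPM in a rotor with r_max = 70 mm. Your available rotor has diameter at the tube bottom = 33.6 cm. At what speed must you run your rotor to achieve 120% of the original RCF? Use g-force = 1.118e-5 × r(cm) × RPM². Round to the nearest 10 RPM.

≈ 16380 RPM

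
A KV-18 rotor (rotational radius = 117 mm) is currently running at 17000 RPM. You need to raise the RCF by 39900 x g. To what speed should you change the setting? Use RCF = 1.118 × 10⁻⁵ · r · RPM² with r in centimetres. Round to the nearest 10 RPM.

N₂ ≈ 24370 RPM

r = 117 mm = 11.7 cm
Current RCF = 1.118 × 10⁻⁵ × 11.7 × (17000)² = 1.118 × 10⁻⁵ × 11.7 × 289,000,000 ≈ 37,802.9 × g
Target RCF = 37,802.9 + 39,900 = 77,702.9 × g
N² = 77,702.9 / (13.0806 × 10⁻⁵) = 594,031,619
N ≈ √594,031,619 ≈ 24,372.8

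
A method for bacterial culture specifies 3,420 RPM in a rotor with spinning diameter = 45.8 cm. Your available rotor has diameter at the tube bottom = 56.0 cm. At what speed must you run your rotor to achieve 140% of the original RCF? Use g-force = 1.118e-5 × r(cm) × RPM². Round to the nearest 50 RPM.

Original rotor: r = 45.8 / 2 = 22.9 cm
RCF_original = 1.118 × 10⁻⁵ × 22.9 × (3420)² = 1.118 × 10⁻⁵ × 22.9 × 11,696,400 ≈ 2,994.5 × g
Target RCF = 1.4 × 2,994.5 ≈ 4,192.3 × g
Your rotor: r = 56.0 / 2 = 28 cm
4,192.3 = 1.118 × 10⁻⁵ × 28 × N²
N² = 4,192.3 / (31.304 × 10⁻⁵) = 13,392,218
N ≈ √13,392,218 ≈ 3,659.5

3650 RPM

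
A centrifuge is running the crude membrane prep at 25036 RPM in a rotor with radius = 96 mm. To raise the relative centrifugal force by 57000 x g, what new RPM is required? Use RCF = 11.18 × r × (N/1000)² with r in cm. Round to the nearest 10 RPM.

r = 96 mm = 9.6 cm
Current RCF = 11.18 × 9.6 × (25.036)² = 11.18 × 9.6 × 626.801296 ≈ 67,273.3 × g
Target RCF = 67,273.3 + 57,000 = 124,273.3 × g
(N/1000)² = 124,273.3 / 107.328 = 1157.883
N = 1000 × √1157.883 ≈ 34,027.7

N₂ ≈ 34030 RPM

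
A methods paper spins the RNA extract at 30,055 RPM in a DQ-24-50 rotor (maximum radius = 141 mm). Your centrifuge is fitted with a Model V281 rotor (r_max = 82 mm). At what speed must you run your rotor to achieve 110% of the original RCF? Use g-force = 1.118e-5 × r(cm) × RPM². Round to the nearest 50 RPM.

Original rotor: r = 141 mm = 14.1 cm
RCF = 1.118 × 10⁻⁵ × r × N²
RCF_original = 1.118 × 10⁻⁵ × 14.1 × (30055)² = 1.118 × 10⁻⁵ × 14.1 × 903,303,025 ≈ 142,394.9 × g
Target RCF = 1.1 × 142,394.9 ≈ 156,634.4 × g
Your rotor: r = 82 mm = 8.2 cm
156,634.4 = 1.118 × 10⁻⁵ × 8.2 × N²
N² = 156,634.4 / (9.1676 × 10⁻⁵) = 1,708,564,946
N ≈ √1,708,564,946 ≈ 41,334.8

41350 RPM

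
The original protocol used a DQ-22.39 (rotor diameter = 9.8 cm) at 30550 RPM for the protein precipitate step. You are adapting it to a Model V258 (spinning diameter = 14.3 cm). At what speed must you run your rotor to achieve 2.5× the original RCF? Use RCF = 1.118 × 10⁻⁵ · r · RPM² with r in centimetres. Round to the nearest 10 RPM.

≈ 39990 RPM

Original rotor: r = 9.8 / 2 = 4.9 cm
RCF = 1.118 × 10⁻⁵ × r × N²
RCF_original = 1.118 × 10⁻⁵ × 4.9 × (30550)² = 1.118 × 10⁻⁵ × 4.9 × 933,302,500 ≈ 51,128.2 × g
Target RCF = 2.5 × 51,128.2 ≈ 127,820.5 × g
Your rotor: r = 14.3 / 2 = 7.15 cm
127,820.5 = 1.118 × 10⁻⁵ × 7.15 × N²
N² = 127,820.5 / (7.9937 × 10⁻⁵) = 1,599,015,475
N ≈ √1,599,015,475 ≈ 39,987.7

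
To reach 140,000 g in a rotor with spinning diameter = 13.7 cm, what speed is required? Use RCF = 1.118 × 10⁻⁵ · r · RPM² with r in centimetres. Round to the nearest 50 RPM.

≈ 42750 RPM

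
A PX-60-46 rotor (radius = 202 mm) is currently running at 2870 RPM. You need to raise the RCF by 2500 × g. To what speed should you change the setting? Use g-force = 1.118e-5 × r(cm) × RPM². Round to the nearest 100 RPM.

N₂ ≈ 4400 RPM

r = 202 mm = 20.2 cm
Current RCF = 1.118 × 10⁻⁵ × 20.2 × (2870)² = 1.118 × 10⁻⁵ × 20.2 × 8,236,900 ≈ 1,860.2 × g
Target RCF = 1,860.2 + 2,500 = 4,360.2 × g
N² = 4,360.2 / (22.5836 × 10⁻⁵) = 19,306,931
N ≈ √19,306,931 ≈ 4,394.0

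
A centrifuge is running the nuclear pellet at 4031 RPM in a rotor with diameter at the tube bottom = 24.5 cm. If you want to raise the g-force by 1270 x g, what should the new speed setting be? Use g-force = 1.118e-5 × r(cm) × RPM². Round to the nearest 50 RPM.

r = 24.5 / 2 = 12.25 cm
Current RCF = 1.118 × 10⁻⁵ × 12.25 × (4031)² = 1.118 × 10⁻⁵ × 12.25 × 16,248,961 ≈ 2,225.4 × g
Target RCF = 2,225.4 + 1,270 = 3,495.4 × g
N² = 3,495.4 / (13.6955 × 10⁻⁵) = 25,522,252
N ≈ √25,522,252 ≈ 5,052.0

N₂ ≈ 5050 RPM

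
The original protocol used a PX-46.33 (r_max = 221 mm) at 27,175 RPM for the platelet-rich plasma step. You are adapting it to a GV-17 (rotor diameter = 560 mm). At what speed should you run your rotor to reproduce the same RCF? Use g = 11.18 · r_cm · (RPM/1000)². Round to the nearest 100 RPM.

Original rotor: r = 221 mm = 22.1 cm
RCF_original = 11.18 × 22.1 × (27.175)² = 11.18 × 22.1 × 738.480625 ≈ 182,462.3 × g
Your rotor: r = 560 mm / 2 = 280 mm = 28 cm
182,462.3 = 11.18 × 28 × (N/1000)²
(N/1000)² = 182,462.3 / 313.04 = 582.8722
N = 1000 × √582.8722 ≈ 24,142.7

24100 RPM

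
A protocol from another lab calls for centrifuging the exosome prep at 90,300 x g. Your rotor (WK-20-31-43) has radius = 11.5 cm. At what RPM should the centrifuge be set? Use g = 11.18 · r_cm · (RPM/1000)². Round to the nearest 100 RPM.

≈ 26500 RPM

90,300 = 11.18 × 11.5 × (N/1000)²
(N/1000)² = 90,300 / 128.57 = 702.3411
N = 1000 × √702.3411 ≈ 26,501.7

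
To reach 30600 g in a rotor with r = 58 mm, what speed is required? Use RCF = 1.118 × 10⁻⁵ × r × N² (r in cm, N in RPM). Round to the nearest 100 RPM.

r = 58 mm = 5.8 cm
30,600 = 1.118 × 10⁻⁵ × 5.8 × N²
N² = 30,600 / (6.4844 × 10⁻⁵) = 471,901,795
N ≈ √471,901,795 ≈ 21,723.3

N ≈ 21700 RPM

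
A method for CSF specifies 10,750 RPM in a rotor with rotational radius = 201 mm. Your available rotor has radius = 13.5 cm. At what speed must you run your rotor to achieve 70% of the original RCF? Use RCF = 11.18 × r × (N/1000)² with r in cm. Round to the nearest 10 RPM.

Original rotor: r = 201 mm = 20.1 cm
RCF = 11.18 × r × (N/1000)²
RCF_original = 11.18 × 20.1 × (10.75)² = 11.18 × 20.1 × 115.5625 ≈ 25,969 × g
Target RCF = 0.7 × 25,969 ≈ 18,178.3 × g
18,178.3 = 11.18 × 13.5 × (N/1000)²
(N/1000)² = 18,178.3 / 150.93 = 120.4419
N = 1000 × √120.4419 ≈ 10,974.6

10970 RPM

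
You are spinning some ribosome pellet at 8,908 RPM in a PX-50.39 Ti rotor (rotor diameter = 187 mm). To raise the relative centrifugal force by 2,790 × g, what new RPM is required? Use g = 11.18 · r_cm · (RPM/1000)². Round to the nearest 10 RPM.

r = 187 mm / 2 = 93.5 mm = 9.35 cm
Current RCF = 11.18 × 9.35 × (8.908)² = 11.18 × 9.35 × 79.352464 ≈ 8,295 × g
Target RCF = 8,295 + 2,790 = 11,085 × g
(N/1000)² = 11,085 / 104.533 = 106.0431
N = 1000 × √106.0431 ≈ 10,297.7

≈ 10300 RPM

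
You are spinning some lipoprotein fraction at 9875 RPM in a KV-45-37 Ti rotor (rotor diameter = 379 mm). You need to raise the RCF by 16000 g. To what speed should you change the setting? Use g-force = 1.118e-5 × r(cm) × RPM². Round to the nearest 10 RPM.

≈ 13150 RPM

r = 379 mm / 2 = 189.5 mm = 18.95 cm
Current RCF = 1.118 × 10⁻⁵ × 18.95 × (9875)² = 1.118 × 10⁻⁵ × 18.95 × 97,515,625 ≈ 20,659.8 × g
Target RCF = 20,659.8 + 16,000 = 36,659.8 × g
N² = 36,659.8 / (21.1861 × 10⁻⁵) = 173,037,038
N ≈ √173,037,038 ≈ 13,154.4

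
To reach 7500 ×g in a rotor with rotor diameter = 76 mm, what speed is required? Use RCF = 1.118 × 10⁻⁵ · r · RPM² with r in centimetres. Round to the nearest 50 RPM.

r = 76 mm / 2 = 38 mm = 3.8 cm
7,500 = 1.118 × 10⁻⁵ × 3.8 × N²
N² = 7,500 / (4.2484 × 10⁻⁵) = 176,537,049
N ≈ √176,537,049 ≈ 13,286.7

N ≈ 13300 RPM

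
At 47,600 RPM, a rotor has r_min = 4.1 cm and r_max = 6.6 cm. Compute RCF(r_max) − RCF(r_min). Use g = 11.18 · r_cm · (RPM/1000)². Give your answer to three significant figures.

RCF_max = 11.18 × 6.6 × (47.6)² = 11.18 × 6.6 × 2,265.76 ≈ 167,185.9 × g
RCF_min = 11.18 × 4.1 × (47.6)² = 11.18 × 4.1 × 2,265.76 ≈ 103,857.9 × g
ΔRCF = 167,185.9 − 103,857.9 = 63,328

ΔRCF ≈ 63300 g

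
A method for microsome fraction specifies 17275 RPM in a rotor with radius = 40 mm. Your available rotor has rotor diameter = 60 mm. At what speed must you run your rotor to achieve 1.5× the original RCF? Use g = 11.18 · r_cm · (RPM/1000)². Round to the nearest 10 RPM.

Original rotor: r = 40 mm = 4.0 cm
RCF_original = 11.18 × 4 × (17.275)² = 11.18 × 4 × 298.425625 ≈ 13,345.6 × g
Target RCF = 1.5 × 13,345.6 ≈ 20,018.4 × g
Your rotor: r = 60 mm / 2 = 30 mm = 3 cm
20,018.4 = 11.18 × 3 × (N/1000)²
(N/1000)² = 20,018.4 / 33.54 = 596.8515
N = 1000 × √596.8515 ≈ 24,430.5

24430 RPM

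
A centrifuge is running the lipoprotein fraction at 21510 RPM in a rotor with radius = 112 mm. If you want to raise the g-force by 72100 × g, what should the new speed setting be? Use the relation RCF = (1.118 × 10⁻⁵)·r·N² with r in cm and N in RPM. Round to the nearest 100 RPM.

r = 112 mm = 11.2 cm
Current RCF = 1.118 × 10⁻⁵ × 11.2 × (21510)² = 1.118 × 10⁻⁵ × 11.2 × 462,680,100 ≈ 57,935 × g
Target RCF = 57,935 + 72,100 = 130,035 × g
N² = 130,035 / (12.5216 × 10⁻⁵) = 1,038,485,497
N ≈ √1,038,485,497 ≈ 32,225.5

N₂ ≈ 32200 RPM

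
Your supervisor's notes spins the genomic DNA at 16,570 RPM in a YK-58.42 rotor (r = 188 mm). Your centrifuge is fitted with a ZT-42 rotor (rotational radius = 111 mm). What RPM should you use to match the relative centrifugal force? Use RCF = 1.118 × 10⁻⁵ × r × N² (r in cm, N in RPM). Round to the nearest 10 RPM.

21560 RPM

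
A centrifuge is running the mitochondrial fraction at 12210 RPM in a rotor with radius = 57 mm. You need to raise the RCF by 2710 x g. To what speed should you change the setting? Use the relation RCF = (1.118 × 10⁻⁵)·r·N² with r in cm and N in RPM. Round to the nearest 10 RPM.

N₂ ≈ 13840 RPM

r = 57 mm = 5.7 cm
Current RCF = 1.118 × 10⁻⁵ × 5.7 × (12210)² = 1.118 × 10⁻⁵ × 5.7 × 149,084,100 ≈ 9,500.5 × g
Target RCF = 9,500.5 + 2,710 = 12,210.5 × g
N² = 12,210.5 / (6.3726 × 10⁻⁵) = 191,609,390
N ≈ √191,609,390 ≈ 13,842.3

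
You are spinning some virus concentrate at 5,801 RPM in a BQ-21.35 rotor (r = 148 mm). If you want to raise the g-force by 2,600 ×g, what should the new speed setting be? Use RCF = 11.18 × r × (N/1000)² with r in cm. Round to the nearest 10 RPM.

N₂ ≈ 7030 RPM

r = 148 mm = 14.8 cm
Current RCF = 11.18 × 14.8 × (5.801)² = 11.18 × 14.8 × 33.651601 ≈ 5,568.1 × g
Target RCF = 5,568.1 + 2,600 = 8,168.1 × g
(N/1000)² = 8,168.1 / 165.464 = 49.36482
N = 1000 × √49.36482 ≈ 7,026.0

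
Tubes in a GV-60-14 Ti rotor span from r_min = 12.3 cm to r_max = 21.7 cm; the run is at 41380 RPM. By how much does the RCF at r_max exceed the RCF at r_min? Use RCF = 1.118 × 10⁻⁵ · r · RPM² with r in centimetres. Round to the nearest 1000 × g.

RCF_max = 1.118 × 10⁻⁵ × 21.7 × (41380)² = 1.118 × 10⁻⁵ × 21.7 × 1,712,304,400 ≈ 415,415.3 × g
RCF_min = 1.118 × 10⁻⁵ × 12.3 × (41380)² = 1.118 × 10⁻⁵ × 12.3 × 1,712,304,400 ≈ 235,465.8 × g
ΔRCF = 415,415.3 − 235,465.8 = 179,949.5

180000 × g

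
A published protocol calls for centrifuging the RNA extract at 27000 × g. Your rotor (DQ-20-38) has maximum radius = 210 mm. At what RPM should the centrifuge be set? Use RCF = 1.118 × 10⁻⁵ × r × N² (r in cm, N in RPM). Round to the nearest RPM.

10724 RPM

r = 210 mm = 21.0 cm
RCF = 1.118 × 10⁻⁵ × r × N²
27,000 = 1.118 × 10⁻⁵ × 21 × N²
N² = 27,000 / (23.478 × 10⁻⁵) = 115,001,278
N ≈ √115,001,278 ≈ 10,723.9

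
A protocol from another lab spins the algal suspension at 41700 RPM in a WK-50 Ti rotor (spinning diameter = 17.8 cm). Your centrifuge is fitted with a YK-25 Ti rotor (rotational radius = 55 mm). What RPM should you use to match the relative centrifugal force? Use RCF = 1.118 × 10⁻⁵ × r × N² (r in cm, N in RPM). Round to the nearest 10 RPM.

Original rotor: r = 17.8 / 2 = 8.9 cm
RCF_original = 1.118 × 10⁻⁵ × 8.9 × (41700)² = 1.118 × 10⁻⁵ × 8.9 × 1,738,890,000 ≈ 173,023 × g
Your rotor: r = 55 mm = 5.5 cm
173,023 = 1.118 × 10⁻⁵ × 5.5 × N²
N² = 173,023 / (6.149 × 10⁻⁵) = 2,813,839,649
N ≈ √2,813,839,649 ≈ 53,045.6

≈ 53050 RPM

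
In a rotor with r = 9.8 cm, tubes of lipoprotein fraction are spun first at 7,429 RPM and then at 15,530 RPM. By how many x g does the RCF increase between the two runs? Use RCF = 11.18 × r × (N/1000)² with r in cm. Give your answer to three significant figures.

20400 x g

RCF₁ = 11.18 × 9.8 × (7.429)² = 11.18 × 9.8 × 55.190041 ≈ 6,046.8 × g
RCF₂ = 11.18 × 9.8 × (15.53)² = 11.18 × 9.8 × 241.1809 ≈ 26,424.7 × g
Increase = 26,424.7 − 6,046.8 = 20,377.9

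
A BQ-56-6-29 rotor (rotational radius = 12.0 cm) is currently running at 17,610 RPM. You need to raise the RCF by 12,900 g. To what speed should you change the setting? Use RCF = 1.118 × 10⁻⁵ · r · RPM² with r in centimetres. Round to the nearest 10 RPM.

Current RCF = 1.118 × 10⁻⁵ × 12 × (17610)² = 1.118 × 10⁻⁵ × 12 × 310,112,100 ≈ 41,604.6 × g
Target RCF = 41,604.6 + 12,900 = 54,504.6 × g
N² = 54,504.6 / (13.416 × 10⁻⁵) = 406,265,653
N ≈ √406,265,653 ≈ 20,156.0

≈ 20160 RPM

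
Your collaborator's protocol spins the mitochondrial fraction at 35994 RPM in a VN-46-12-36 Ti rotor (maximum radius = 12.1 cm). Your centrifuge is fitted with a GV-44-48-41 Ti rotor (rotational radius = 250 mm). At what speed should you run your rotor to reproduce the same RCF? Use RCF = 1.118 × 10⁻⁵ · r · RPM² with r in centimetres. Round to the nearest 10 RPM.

25040 RPM

RCF = 1.118 × 10⁻⁵ × r × N²
RCF_original = 1.118 × 10⁻⁵ × 12.1 × (35994)² = 1.118 × 10⁻⁵ × 12.1 × 1,295,568,036 ≈ 175,261.9 × g
Your rotor: r = 250 mm = 25.0 cm
175,261.9 = 1.118 × 10⁻⁵ × 25 × N²
N² = 175,261.9 / (27.95 × 10⁻⁵) = 627,055,098
N ≈ √627,055,098 ≈ 25,041.1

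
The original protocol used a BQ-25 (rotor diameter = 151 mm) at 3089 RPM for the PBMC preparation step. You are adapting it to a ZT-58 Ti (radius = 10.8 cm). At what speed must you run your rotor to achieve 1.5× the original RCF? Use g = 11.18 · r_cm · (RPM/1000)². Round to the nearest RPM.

≈ 3163 RPM

Original rotor: r = 151 mm / 2 = 75.5 mm = 7.55 cm
RCF = 11.18 × r × (N/1000)²
RCF_original = 11.18 × 7.55 × (3.089)² = 11.18 × 7.55 × 9.541921 ≈ 805.4 × g
Target RCF = 1.5 × 805.4 ≈ 1,208.1 × g
1,208.1 = 11.18 × 10.8 × (N/1000)²
(N/1000)² = 1,208.1 / 120.744 = 10.00547
N = 1000 × √10.00547 ≈ 3,163.1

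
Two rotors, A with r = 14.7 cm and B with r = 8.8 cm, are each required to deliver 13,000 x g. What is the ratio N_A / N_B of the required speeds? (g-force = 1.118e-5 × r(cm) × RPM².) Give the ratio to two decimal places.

At fixed RCF, N ∝ 1/√r, so N_A/N_B = √(r_B/r_A) = √(8.8/14.7) = √0.598639 = 0.7737.

0.77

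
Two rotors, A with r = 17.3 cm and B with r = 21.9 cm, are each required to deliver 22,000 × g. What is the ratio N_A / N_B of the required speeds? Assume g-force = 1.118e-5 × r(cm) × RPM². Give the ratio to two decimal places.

1.13

At fixed RCF, N ∝ 1/√r, so N_A/N_B = √(r_B/r_A) = √(21.9/17.3) = √1.265896 = 1.1251.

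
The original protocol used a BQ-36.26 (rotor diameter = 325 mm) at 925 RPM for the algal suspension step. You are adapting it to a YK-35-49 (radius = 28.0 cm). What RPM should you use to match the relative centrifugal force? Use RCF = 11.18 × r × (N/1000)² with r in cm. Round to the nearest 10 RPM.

Original rotor: r = 325 mm / 2 = 162.5 mm = 16.25 cm
RCF = 11.18 × r × (N/1000)²
RCF_original = 11.18 × 16.25 × (0.925)² = 11.18 × 16.25 × 0.855625 ≈ 155.4 × g
155.4 = 11.18 × 28 × (N/1000)²
(N/1000)² = 155.4 / 313.04 = 0.4964222
N = 1000 × √0.4964222 ≈ 704.6

≈ 700 RPM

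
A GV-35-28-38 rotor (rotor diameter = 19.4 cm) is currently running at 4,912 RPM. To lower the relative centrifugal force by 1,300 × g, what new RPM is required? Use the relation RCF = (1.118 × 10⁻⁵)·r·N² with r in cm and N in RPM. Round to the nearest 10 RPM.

≈ 3480 RPM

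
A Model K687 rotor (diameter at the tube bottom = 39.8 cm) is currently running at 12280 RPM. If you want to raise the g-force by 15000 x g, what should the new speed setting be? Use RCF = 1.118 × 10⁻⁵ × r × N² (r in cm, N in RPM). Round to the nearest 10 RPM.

≈ 14770 RPM

r = 39.8 / 2 = 19.9 cm
Current RCF = 1.118 × 10⁻⁵ × 19.9 × (12280)² = 1.118 × 10⁻⁵ × 19.9 × 150,798,400 ≈ 33,549.9 × g
Target RCF = 33,549.9 + 15,000 = 48,549.9 × g
N² = 48,549.9 / (22.2482 × 10⁻⁵) = 218,219,451
N ≈ √218,219,451 ≈ 14,772.3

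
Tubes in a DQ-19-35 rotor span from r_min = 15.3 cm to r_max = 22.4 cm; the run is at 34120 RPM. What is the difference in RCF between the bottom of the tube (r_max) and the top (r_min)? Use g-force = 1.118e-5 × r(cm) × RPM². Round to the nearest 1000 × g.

≈ 92000 ×g

ΔRCF = 1.118 × 10⁻⁵ × (r_max − r_min) × N² = 1.118 × 10⁻⁵ × 7.1 × 1,164,174,400 ≈ 92,409.8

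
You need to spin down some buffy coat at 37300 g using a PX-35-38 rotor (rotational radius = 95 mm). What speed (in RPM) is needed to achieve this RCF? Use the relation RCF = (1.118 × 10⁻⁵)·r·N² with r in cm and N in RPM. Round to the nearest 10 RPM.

r = 95 mm = 9.5 cm
RCF = 1.118 × 10⁻⁵ × r × N²
37,300 = 1.118 × 10⁻⁵ × 9.5 × N²
N² = 37,300 / (10.621 × 10⁻⁵) = 351,191,037
N ≈ √351,191,037 ≈ 18,740.1

N ≈ 18740 RPM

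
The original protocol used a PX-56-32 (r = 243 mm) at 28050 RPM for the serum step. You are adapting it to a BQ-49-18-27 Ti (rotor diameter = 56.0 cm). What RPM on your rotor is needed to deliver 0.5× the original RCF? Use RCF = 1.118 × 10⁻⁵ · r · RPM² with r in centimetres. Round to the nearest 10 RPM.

18480 RPM

Original rotor: r = 243 mm = 24.3 cm
RCF_original = 1.118 × 10⁻⁵ × 24.3 × (28050)² = 1.118 × 10⁻⁵ × 24.3 × 786,802,500 ≈ 213,753.8 × g
Target RCF = 0.5 × 213,753.8 ≈ 106,876.9 × g
Your rotor: r = 56.0 / 2 = 28 cm
106,876.9 = 1.118 × 10⁻⁵ × 28 × N²
N² = 106,876.9 / (31.304 × 10⁻⁵) = 341,416,113
N ≈ √341,416,113 ≈ 18,477.4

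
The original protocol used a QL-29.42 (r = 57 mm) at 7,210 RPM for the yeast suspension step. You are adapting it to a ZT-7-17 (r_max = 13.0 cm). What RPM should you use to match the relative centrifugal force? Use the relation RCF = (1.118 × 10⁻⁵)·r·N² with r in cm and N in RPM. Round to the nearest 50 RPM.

4750 RPM

Original rotor: r = 57 mm = 5.7 cm
RCF_original = 1.118 × 10⁻⁵ × 5.7 × (7210)² = 1.118 × 10⁻⁵ × 5.7 × 51,984,100 ≈ 3,312.7 × g
3,312.7 = 1.118 × 10⁻⁵ × 13 × N²
N² = 3,312.7 / (14.534 × 10⁻⁵) = 22,792,762
N ≈ √22,792,762 ≈ 4,774.2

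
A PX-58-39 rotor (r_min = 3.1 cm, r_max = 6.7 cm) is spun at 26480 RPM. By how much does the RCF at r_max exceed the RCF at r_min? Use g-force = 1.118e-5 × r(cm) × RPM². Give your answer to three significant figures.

RCF_max = 1.118 × 10⁻⁵ × 6.7 × (26480)² = 1.118 × 10⁻⁵ × 6.7 × 701,190,400 ≈ 52,523.4 × g
RCF_min = 1.118 × 10⁻⁵ × 3.1 × (26480)² = 1.118 × 10⁻⁵ × 3.1 × 701,190,400 ≈ 24,301.9 × g
ΔRCF = 52,523.4 − 24,301.9 = 28,221.5

ΔRCF ≈ 28200 x g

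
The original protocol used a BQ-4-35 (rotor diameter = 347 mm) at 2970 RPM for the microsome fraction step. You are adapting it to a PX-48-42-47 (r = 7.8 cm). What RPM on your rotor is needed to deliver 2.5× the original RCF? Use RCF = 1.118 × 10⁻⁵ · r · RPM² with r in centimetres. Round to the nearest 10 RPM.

7000 RPM

Original rotor: r = 347 mm / 2 = 173.5 mm = 17.35 cm
RCF_original = 1.118 × 10⁻⁵ × 17.35 × (2970)² = 1.118 × 10⁻⁵ × 17.35 × 8,820,900 ≈ 1,711 × g
Target RCF = 2.5 × 1,711 ≈ 4,277.5 × g
4,277.5 = 1.118 × 10⁻⁵ × 7.8 × N²
N² = 4,277.5 / (8.7204 × 10⁻⁵) = 49,051,649
N ≈ √49,051,649 ≈ 7,003.7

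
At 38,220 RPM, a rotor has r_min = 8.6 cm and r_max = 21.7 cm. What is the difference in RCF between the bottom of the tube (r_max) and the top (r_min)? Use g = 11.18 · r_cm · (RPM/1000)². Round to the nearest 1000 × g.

214000 g

ΔRCF = 11.18 × (r_max − r_min) × (N/1000)² = 11.18 × 13.1 × 1,460.7684 ≈ 213,941.2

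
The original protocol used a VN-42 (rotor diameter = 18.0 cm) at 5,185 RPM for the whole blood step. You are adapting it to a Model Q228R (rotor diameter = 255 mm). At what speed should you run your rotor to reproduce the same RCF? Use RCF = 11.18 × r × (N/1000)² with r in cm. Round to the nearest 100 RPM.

Original rotor: r = 18.0 / 2 = 9 cm
RCF_original = 11.18 × 9 × (5.185)² = 11.18 × 9 × 26.884225 ≈ 2,705.1 × g
Your rotor: r = 255 mm / 2 = 127.5 mm = 12.75 cm
2,705.1 = 11.18 × 12.75 × (N/1000)²
(N/1000)² = 2,705.1 / 142.545 = 18.97717
N = 1000 × √18.97717 ≈ 4,356.3

≈ 4400 RPM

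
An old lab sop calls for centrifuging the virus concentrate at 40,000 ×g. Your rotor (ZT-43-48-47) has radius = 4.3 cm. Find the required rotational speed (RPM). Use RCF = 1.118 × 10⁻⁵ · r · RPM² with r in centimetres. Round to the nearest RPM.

28845 RPM

RCF = 1.118 × 10⁻⁵ × r × N²
40,000 = 1.118 × 10⁻⁵ × 4.3 × N²
N² = 40,000 / (4.8074 × 10⁻⁵) = 832,050,589
N ≈ √832,050,589 ≈ 28,845.3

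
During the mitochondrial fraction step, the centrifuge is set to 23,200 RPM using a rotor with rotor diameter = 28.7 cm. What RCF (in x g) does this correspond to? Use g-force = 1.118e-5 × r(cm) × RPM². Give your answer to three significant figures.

r = 28.7 / 2 = 14.35 cm
RCF = 1.118 × 10⁻⁵ × 14.35 × (23200)² = 1.118 × 10⁻⁵ × 14.35 × 538,240,000 ≈ 86,351.5 × g

RCF ≈ 86400 x g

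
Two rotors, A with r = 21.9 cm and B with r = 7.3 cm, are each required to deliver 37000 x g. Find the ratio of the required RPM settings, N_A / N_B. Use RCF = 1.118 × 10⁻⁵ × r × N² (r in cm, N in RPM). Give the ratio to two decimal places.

At fixed RCF, N ∝ 1/√r, so N_A/N_B = √(r_B/r_A) = √(7.3/21.9) = √0.333333 = 0.5774.

0.58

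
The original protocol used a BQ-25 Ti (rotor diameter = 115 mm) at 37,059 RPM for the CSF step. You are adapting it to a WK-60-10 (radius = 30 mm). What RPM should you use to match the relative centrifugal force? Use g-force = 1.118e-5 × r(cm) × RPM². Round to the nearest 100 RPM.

51300 RPM

Original rotor: r = 115 mm / 2 = 57.5 mm = 5.75 cm
RCF_original = 1.118 × 10⁻⁵ × 5.75 × (37059)² = 1.118 × 10⁻⁵ × 5.75 × 1,373,369,481 ≈ 88,287.1 × g
Your rotor: r = 30 mm = 3.0 cm
88,287.1 = 1.118 × 10⁻⁵ × 3 × N²
N² = 88,287.1 / (3.354 × 10⁻⁵) = 2,632,292,785
N ≈ √2,632,292,785 ≈ 51,305.9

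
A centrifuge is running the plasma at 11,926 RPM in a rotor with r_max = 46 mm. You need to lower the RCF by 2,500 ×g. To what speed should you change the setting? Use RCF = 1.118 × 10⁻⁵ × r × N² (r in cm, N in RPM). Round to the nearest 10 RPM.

r = 46 mm = 4.6 cm
Current RCF = 1.118 × 10⁻⁵ × 4.6 × (11926)² = 1.118 × 10⁻⁵ × 4.6 × 142,229,476 ≈ 7,314.6 × g
Target RCF = 7,314.6 − 2,500 = 4,814.6 × g
N² = 4,814.6 / (5.1428 × 10⁻⁵) = 93,618,262
N ≈ √93,618,262 ≈ 9,675.7

N₂ ≈ 9680 RPM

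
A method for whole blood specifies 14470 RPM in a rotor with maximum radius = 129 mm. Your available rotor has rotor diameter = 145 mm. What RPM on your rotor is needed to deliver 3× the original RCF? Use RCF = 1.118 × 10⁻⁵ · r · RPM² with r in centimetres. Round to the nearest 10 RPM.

≈ 33430 RPM

Original rotor: r = 129 mm = 12.9 cm
RCF_original = 1.118 × 10⁻⁵ × 12.9 × (14470)² = 1.118 × 10⁻⁵ × 12.9 × 209,380,900 ≈ 30,197.3 × g
Target RCF = 3 × 30,197.3 ≈ 90,591.9 × g
Your rotor: r = 145 mm / 2 = 72.5 mm = 7.25 cm
90,591.9 = 1.118 × 10⁻⁵ × 7.25 × N²
N² = 90,591.9 / (8.1055 × 10⁻⁵) = 1,117,659,614
N ≈ √1,117,659,614 ≈ 33,431.4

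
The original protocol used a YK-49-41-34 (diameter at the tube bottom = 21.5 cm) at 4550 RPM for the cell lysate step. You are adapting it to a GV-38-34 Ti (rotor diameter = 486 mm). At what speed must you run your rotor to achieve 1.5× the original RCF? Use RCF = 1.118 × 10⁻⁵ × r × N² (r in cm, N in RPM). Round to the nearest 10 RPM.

Original rotor: r = 21.5 / 2 = 10.75 cm
RCF = 1.118 × 10⁻⁵ × r × N²
RCF_original = 1.118 × 10⁻⁵ × 10.75 × (4550)² = 1.118 × 10⁻⁵ × 10.75 × 20,702,500 ≈ 2,488.1 × g
Target RCF = 1.5 × 2,488.1 ≈ 3,732.1 × g
Your rotor: r = 486 mm / 2 = 243 mm = 24.3 cm
3,732.1 = 1.118 × 10⁻⁵ × 24.3 × N²
N² = 3,732.1 / (27.1674 × 10⁻⁵) = 13,737,421
N ≈ √13,737,421 ≈ 3,706.4

≈ 3710 RPM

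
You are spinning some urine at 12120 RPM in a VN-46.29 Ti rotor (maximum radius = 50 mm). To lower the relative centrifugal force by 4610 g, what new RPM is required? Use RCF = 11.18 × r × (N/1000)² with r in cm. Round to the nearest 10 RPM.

≈ 8030 RPM

r = 50 mm = 5.0 cm
Current RCF = 11.18 × 5 × (12.12)² = 11.18 × 5 × 146.8944 ≈ 8,211.4 × g
Target RCF = 8,211.4 − 4,610 = 3,601.4 × g
(N/1000)² = 3,601.4 / 55.9 = 64.42576
N = 1000 × √64.42576 ≈ 8,026.6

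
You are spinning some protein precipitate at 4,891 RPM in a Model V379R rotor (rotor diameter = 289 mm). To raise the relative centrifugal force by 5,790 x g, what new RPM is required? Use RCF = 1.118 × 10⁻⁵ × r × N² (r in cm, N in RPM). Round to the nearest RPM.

≈ 7731 RPM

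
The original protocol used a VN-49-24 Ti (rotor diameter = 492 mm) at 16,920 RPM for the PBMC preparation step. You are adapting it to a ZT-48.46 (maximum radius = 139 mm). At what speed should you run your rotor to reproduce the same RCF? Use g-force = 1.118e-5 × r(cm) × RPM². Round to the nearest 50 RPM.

22500 RPM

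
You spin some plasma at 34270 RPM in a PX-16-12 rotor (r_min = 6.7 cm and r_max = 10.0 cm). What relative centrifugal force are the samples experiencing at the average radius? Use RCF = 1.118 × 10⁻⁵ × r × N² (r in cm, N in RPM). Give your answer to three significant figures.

110000 g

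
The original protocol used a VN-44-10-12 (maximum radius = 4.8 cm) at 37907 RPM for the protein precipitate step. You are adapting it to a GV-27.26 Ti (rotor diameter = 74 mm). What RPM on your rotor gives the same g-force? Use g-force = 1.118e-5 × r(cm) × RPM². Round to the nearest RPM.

≈ 43176 RPM

RCF_original = 1.118 × 10⁻⁵ × 4.8 × (37907)² = 1.118 × 10⁻⁵ × 4.8 × 1,436,940,649 ≈ 77,112 × g
Your rotor: r = 74 mm / 2 = 37 mm = 3.7 cm
77,112 = 1.118 × 10⁻⁵ × 3.7 × N²
N² = 77,112 / (4.1366 × 10⁻⁵) = 1,864,139,632
N ≈ √1,864,139,632 ≈ 43,175.7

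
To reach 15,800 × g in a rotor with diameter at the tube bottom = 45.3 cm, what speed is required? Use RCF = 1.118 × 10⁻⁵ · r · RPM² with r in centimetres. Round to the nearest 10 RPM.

≈ 7900 RPM

r = 45.3 / 2 = 22.65 cm
15,800 = 1.118 × 10⁻⁵ × 22.65 × N²
N² = 15,800 / (25.3227 × 10⁻⁵) = 62,394,610
N ≈ √62,394,610 ≈ 7,899.0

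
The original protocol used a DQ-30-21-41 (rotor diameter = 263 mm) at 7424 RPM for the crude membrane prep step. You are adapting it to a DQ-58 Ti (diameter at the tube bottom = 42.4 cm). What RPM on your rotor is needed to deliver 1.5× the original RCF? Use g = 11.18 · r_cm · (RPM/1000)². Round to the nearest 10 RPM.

≈ 7160 RPM

Original rotor: r = 263 mm / 2 = 131.5 mm = 13.15 cm
RCF_original = 11.18 × 13.15 × (7.424)² = 11.18 × 13.15 × 55.115776 ≈ 8,103 × g
Target RCF = 1.5 × 8,103 ≈ 12,154.5 × g
Your rotor: r = 42.4 / 2 = 21.2 cm
12,154.5 = 11.18 × 21.2 × (N/1000)²
(N/1000)² = 12,154.5 / 237.016 = 51.28135
N = 1000 × √51.28135 ≈ 7,161.1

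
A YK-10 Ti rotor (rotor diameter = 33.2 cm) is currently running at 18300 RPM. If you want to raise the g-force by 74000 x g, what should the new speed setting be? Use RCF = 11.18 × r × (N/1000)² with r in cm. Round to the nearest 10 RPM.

r = 33.2 / 2 = 16.6 cm
Current RCF = 11.18 × 16.6 × (18.3)² = 11.18 × 16.6 × 334.89 ≈ 62,151.6 × g
Target RCF = 62,151.6 + 74,000 = 136,151.6 × g
(N/1000)² = 136,151.6 / 185.588 = 733.6229
N = 1000 × √733.6229 ≈ 27,085.5

27090 RPM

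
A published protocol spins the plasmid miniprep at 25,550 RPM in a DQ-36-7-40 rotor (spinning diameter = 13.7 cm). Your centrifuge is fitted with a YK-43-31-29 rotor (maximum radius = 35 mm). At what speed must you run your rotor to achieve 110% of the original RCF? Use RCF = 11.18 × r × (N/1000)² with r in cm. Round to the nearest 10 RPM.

Original rotor: r = 13.7 / 2 = 6.85 cm
RCF_original = 11.18 × 6.85 × (25.55)² = 11.18 × 6.85 × 652.8025 ≈ 49,993.6 × g
Target RCF = 1.1 × 49,993.6 ≈ 54,993 × g
Your rotor: r = 35 mm = 3.5 cm
54,993 = 11.18 × 3.5 × (N/1000)²
(N/1000)² = 54,993 / 39.13 = 1405.392
N = 1000 × √1405.392 ≈ 37,488.6

≈ 37490 RPM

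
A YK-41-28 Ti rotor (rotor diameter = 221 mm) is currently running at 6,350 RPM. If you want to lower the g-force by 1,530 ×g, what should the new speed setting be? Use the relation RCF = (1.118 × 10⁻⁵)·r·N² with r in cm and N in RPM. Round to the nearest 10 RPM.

r = 221 mm / 2 = 110.5 mm = 11.05 cm
Current RCF = 1.118 × 10⁻⁵ × 11.05 × (6350)² = 1.118 × 10⁻⁵ × 11.05 × 40,322,500 ≈ 4,981.4 × g
Target RCF = 4,981.4 − 1,530 = 3,451.4 × g
N² = 3,451.4 / (12.3539 × 10⁻⁵) = 27,937,736
N ≈ √27,937,736 ≈ 5,285.6

N₂ ≈ 5290 RPM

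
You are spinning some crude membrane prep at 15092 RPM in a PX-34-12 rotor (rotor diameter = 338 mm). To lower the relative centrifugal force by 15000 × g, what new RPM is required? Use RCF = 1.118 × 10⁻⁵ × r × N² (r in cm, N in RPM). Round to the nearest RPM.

≈ 12181 RPM

r = 338 mm / 2 = 169 mm = 16.9 cm
Current RCF = 1.118 × 10⁻⁵ × 16.9 × (15092)² = 1.118 × 10⁻⁵ × 16.9 × 227,768,464 ≈ 43,035 × g
Target RCF = 43,035 − 15,000 = 28,035 × g
N² = 28,035 / (18.8942 × 10⁻⁵) = 148,378,868
N ≈ √148,378,868 ≈ 12,181.1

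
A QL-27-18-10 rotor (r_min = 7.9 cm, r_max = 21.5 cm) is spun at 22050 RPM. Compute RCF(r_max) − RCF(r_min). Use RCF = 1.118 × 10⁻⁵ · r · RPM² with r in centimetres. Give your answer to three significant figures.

≈ 73900 ×g

RCF_max = 1.118 × 10⁻⁵ × 21.5 × (22050)² = 1.118 × 10⁻⁵ × 21.5 × 486,202,500 ≈ 116,868.5 × g
RCF_min = 1.118 × 10⁻⁵ × 7.9 × (22050)² = 1.118 × 10⁻⁵ × 7.9 × 486,202,500 ≈ 42,942.4 × g
ΔRCF = 116,868.5 − 42,942.4 = 73,926.1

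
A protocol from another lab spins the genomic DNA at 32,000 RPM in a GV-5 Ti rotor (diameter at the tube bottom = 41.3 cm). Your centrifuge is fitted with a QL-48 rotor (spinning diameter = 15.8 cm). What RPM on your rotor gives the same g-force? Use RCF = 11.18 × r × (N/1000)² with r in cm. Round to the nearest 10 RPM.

≈ 51740 RPM

Original rotor: r = 41.3 / 2 = 20.65 cm
RCF = 11.18 × r × (N/1000)²
RCF_original = 11.18 × 20.65 × (32)² = 11.18 × 20.65 × 1,024 ≈ 236,407.8 × g
Your rotor: r = 15.8 / 2 = 7.9 cm
236,407.8 = 11.18 × 7.9 × (N/1000)²
(N/1000)² = 236,407.8 / 88.322 = 2676.658
N = 1000 × √2676.658 ≈ 51,736.4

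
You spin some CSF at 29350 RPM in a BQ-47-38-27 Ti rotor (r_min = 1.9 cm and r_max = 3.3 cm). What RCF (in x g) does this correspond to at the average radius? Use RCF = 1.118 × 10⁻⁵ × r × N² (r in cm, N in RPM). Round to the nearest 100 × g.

25000 x g

r_avg = (1.9 + 3.3) / 2 = 2.6 cm
RCF = 1.118 × 10⁻⁵ × r × N²
RCF = 1.118 × 10⁻⁵ × 2.6 × (29350)² = 1.118 × 10⁻⁵ × 2.6 × 861,422,500 ≈ 25,039.8 × g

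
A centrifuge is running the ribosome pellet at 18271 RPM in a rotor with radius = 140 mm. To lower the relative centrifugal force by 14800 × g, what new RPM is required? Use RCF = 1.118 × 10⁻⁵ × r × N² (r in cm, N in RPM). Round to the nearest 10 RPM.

≈ 15470 RPM

r = 140 mm = 14.0 cm
Current RCF = 1.118 × 10⁻⁵ × 14 × (18271)² = 1.118 × 10⁻⁵ × 14 × 333,829,441 ≈ 52,251 × g
Target RCF = 52,251 − 14,800 = 37,451 × g
N² = 37,451 / (15.652 × 10⁻⁵) = 239,272,936
N ≈ √239,272,936 ≈ 15,468.4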